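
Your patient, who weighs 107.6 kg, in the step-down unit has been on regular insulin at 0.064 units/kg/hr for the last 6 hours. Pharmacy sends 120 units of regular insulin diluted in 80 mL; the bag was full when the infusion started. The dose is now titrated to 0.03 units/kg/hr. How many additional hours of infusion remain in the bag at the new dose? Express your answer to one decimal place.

24.4 hours

Initial rate:
Dose = 0.064 units/kg/hr × 107.6 kg = 6.8864 units/hr
Concentration = 120 units ÷ 80 mL = 1.5 units/mL
Rate = 6.8864 units/hr ÷ 1.5 units/mL = 4.590933 mL/hr
Volume infused so far = 4.590933 mL/hr × 6 hr = 27.5456 mL
Volume remaining = 80 − 27.5456 = 52.4544 mL
New rate:
Dose = 0.03 units/kg/hr × 107.6 kg = 3.228 units/hr
Rate = 3.228 units/hr ÷ 1.5 units/mL = 2.152 mL/hr
Time remaining = 52.4544 mL ÷ 2.152 mL/hr = 24.37472 hr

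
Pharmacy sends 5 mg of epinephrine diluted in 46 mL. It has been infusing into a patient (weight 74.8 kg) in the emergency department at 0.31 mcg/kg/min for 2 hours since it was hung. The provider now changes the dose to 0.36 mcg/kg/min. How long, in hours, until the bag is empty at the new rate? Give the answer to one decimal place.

Initial rate:
Dose = 0.31 mcg/kg/min × 74.8 kg = 23.188 mcg/min
23.188 mcg/min × 60 min/hr = 1391.28 mcg/hr
Concentration = 5 mg ÷ 46 mL = 0.1086957 mg/mL = 108.6957 mcg/mL
Rate = 1391.28 mcg/hr ÷ 108.6957 mcg/mL = 12.79978 mL/hr
Volume infused so far = 12.79978 mL/hr × 2 hr = 25.59955 mL
Volume remaining = 46 − 25.59955 = 20.40045 mL
New rate:
Dose = 0.36 mcg/kg/min × 74.8 kg = 26.928 mcg/min
26.928 mcg/min × 60 min/hr = 1615.68 mcg/hr
Rate = 1615.68 mcg/hr ÷ 108.6957 mcg/mL = 14.86426 mL/hr
Time remaining = 20.40045 mL ÷ 14.86426 mL/hr = 1.37245 hr

1.4 hours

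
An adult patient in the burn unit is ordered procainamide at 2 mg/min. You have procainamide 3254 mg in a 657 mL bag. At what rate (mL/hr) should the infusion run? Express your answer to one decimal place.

24.2 mL/hr

2 mg/min × 60 min/hr = 120 mg/hr
Concentration = 3254 mg ÷ 657 mL = 4.952816 mg/mL
Rate = 120 mg/hr ÷ 4.952816 mg/mL = 24.22864 mL/hr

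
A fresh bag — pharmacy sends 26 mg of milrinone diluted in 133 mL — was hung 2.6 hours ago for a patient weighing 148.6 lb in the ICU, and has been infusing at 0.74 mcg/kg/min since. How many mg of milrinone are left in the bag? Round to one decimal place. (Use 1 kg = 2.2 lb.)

18.2 mg

Weight = 148.6 lb ÷ 2.2 lb/kg = 67.54545 kg
Dose = 0.74 mcg/kg/min × 67.54545 kg = 49.98364 mcg/min
49.98364 mcg/min × 60 min/hr = 2999.018 mcg/hr
Concentration = 26 mg ÷ 133 mL = 0.1954887 mg/mL = 195.4887 mcg/mL
Rate = 2999.018 mcg/hr ÷ 195.4887 mcg/mL = 15.34113 mL/hr
Volume infused = 15.34113 mL/hr × 2.6 hr = 39.88694 mL
Volume remaining = 133 − 39.88694 = 93.11306 mL
Drug remaining = 93.11306 mL × 195.4887 mcg/mL = 18202.55 mcg = 18.20255 mg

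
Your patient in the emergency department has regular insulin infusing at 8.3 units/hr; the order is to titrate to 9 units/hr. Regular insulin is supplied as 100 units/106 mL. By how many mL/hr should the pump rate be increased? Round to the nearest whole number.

At the current dose:
Concentration = 100 units ÷ 106 mL = 0.9433962 units/mL
Rate = 8.3 units/hr ÷ 0.9433962 units/mL = 8.798 mL/hr
At the new dose:
Rate = 9 units/hr ÷ 0.9433962 units/mL = 9.54 mL/hr
Change = 9.54 − 8.798 = 0.742 mL/hr → 0.742 mL/hr increase

1 mL/hr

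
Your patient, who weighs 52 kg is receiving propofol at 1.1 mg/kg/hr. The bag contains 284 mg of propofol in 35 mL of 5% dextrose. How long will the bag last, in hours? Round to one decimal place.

Dose = 1.1 mg/kg/hr × 52 kg = 57.2 mg/hr
Concentration = 284 mg ÷ 35 mL = 8.114286 mg/mL
Rate = 57.2 mg/hr ÷ 8.114286 mg/mL = 7.049296 mL/hr
Duration = 35 mL ÷ 7.049296 mL/hr = 4.965035 hr

5.0 hours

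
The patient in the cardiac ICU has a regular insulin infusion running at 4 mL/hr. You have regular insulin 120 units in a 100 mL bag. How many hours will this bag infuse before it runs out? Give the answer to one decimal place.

25.0 hours

Duration = 100 mL ÷ 4 mL/hr = 25 hr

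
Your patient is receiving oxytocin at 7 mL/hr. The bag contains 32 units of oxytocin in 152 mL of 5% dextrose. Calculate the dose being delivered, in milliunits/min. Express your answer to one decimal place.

24.6 milliunits/min

Concentration = 32 units ÷ 152 mL = 0.2105263 units/mL = 210.5263 milliunits/mL
Drug rate = 7 mL/hr × 210.5263 milliunits/mL = 1473.684 milliunits/hr
1473.684 milliunits/hr ÷ 60 min/hr = 24.5614 milliunits/min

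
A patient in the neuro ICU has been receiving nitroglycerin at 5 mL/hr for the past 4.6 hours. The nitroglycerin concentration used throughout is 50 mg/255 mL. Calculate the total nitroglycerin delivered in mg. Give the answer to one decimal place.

Concentration = 50 mg ÷ 255 mL = 0.1960784 mg/mL = 196.0784 mcg/mL
Drug rate = 5 mL/hr × 196.0784 mcg/mL = 980.3922 mcg/hr
Total = 980.3922 mcg/hr × 4.6 hr = 4509.804 mcg = 4.509804 mg

4.5 mg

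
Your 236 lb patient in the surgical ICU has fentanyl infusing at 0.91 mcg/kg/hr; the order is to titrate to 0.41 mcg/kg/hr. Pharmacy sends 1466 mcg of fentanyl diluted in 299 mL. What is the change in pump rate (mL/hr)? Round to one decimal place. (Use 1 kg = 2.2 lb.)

10.9 mL/hr

At the current dose:
Weight = 236 lb ÷ 2.2 lb/kg = 107.2727 kg
Dose = 0.91 mcg/kg/hr × 107.2727 kg = 97.61818 mcg/hr
Concentration = 1466 mcg ÷ 299 mL = 4.90301 mcg/mL
Rate = 97.61818 mcg/hr ÷ 4.90301 mcg/mL = 19.90985 mL/hr
At the new dose:
Dose = 0.41 mcg/kg/hr × 107.2727 kg = 43.98182 mcg/hr
Rate = 43.98182 mcg/hr ÷ 4.90301 mcg/mL = 8.970371 mL/hr
Change = 8.970371 − 19.90985 = -10.93948 mL/hr → 10.93948 mL/hr decrease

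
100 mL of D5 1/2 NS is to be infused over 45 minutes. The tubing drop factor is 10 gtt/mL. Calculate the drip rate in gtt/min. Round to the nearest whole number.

100 mL ÷ (45 min) = 2.222222 mL/min
2.222222 mL/min × 10 gtt/mL = 22.22222 gtt/min

22 gtt/min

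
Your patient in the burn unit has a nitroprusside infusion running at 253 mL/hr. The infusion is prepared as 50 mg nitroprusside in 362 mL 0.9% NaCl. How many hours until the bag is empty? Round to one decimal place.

Duration = 362 mL ÷ 253 mL/hr = 1.43083 hr

1.4 hours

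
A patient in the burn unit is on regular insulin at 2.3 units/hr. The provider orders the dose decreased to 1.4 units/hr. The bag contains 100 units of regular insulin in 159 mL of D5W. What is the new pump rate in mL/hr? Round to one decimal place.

Concentration = 100 units ÷ 159 mL = 0.6289308 units/mL
Rate = 1.4 units/hr ÷ 0.6289308 units/mL = 2.226 mL/hr

2.2 mL/hr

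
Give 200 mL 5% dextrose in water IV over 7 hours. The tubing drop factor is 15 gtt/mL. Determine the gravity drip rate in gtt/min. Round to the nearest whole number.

200 mL ÷ (7 hr × 60 = 420 min) = 0.4761905 mL/min
0.4761905 mL/min × 15 gtt/mL = 7.142857 gtt/min

7 gtt/min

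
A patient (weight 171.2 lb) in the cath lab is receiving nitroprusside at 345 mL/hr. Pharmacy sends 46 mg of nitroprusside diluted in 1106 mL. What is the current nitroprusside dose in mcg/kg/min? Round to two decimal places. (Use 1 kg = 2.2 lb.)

3.07 mcg/kg/min

Weight = 171.2 lb ÷ 2.2 lb/kg = 77.81818 kg
Concentration = 46 mg ÷ 1106 mL = 0.04159132 mg/mL = 41.59132 mcg/mL
Drug rate = 345 mL/hr × 41.59132 mcg/mL = 14349.01 mcg/hr
14349.01 mcg/hr ÷ 60 min/hr = 239.1501 mcg/min
239.1501 mcg/min ÷ 77.81818 kg = 3.07319 mcg/kg/min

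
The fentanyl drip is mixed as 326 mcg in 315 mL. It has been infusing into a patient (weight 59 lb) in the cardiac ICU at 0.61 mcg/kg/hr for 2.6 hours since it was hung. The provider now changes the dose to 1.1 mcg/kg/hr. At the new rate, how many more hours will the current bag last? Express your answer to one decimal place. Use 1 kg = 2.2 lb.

Initial rate:
Weight = 59 lb ÷ 2.2 lb/kg = 26.81818 kg
Dose = 0.61 mcg/kg/hr × 26.81818 kg = 16.35909 mcg/hr
Concentration = 326 mcg ÷ 315 mL = 1.034921 mcg/mL
Rate = 16.35909 mcg/hr ÷ 1.034921 mcg/mL = 15.8071 mL/hr
Volume infused so far = 15.8071 mL/hr × 2.6 hr = 41.09845 mL
Volume remaining = 315 − 41.09845 = 273.9015 mL
New rate:
Dose = 1.1 mcg/kg/hr × 26.81818 kg = 29.5 mcg/hr
Rate = 29.5 mcg/hr ÷ 1.034921 mcg/mL = 28.5046 mL/hr
Time remaining = 273.9015 mL ÷ 28.5046 mL/hr = 9.609029 hr

9.6 hours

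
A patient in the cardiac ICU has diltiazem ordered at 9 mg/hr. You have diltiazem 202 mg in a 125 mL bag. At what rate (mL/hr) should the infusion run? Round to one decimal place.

Concentration = 202 mg ÷ 125 mL = 1.616 mg/mL
Rate = 9 mg/hr ÷ 1.616 mg/mL = 5.569307 mL/hr

5.6 mL/hr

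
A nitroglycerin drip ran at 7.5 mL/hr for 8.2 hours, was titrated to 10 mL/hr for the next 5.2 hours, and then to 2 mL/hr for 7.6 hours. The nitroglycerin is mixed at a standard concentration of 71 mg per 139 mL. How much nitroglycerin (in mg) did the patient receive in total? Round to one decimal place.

Concentration = 71 mg ÷ 139 mL = 0.5107914 mg/mL
Stage 1: 7.5 mL/hr × 8.2 hr = 61.5 mL → 61.5 mL × 0.5107914 mg/mL = 31.41367 mg
Stage 2: 10 mL/hr × 5.2 hr = 52 mL → 52 mL × 0.5107914 mg/mL = 26.56115 mg
Stage 3: 2 mL/hr × 7.6 hr = 15.2 mL → 15.2 mL × 0.5107914 mg/mL = 7.764029 mg
Total = 31.41367 + 26.56115 + 7.764029 = 65.73885 mg

65.7 mg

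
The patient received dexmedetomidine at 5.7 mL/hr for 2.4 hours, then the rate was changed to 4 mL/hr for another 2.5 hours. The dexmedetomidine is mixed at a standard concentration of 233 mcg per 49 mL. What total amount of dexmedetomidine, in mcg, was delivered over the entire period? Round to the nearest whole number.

113 mcg

Concentration = 233 mcg ÷ 49 mL = 4.755102 mcg/mL
Stage 1: 5.7 mL/hr × 2.4 hr = 13.68 mL → 13.68 mL × 4.755102 mcg/mL = 65.0498 mcg
Stage 2: 4 mL/hr × 2.5 hr = 10 mL → 10 mL × 4.755102 mcg/mL = 47.55102 mcg
Total = 65.0498 + 47.55102 = 112.6008 mcg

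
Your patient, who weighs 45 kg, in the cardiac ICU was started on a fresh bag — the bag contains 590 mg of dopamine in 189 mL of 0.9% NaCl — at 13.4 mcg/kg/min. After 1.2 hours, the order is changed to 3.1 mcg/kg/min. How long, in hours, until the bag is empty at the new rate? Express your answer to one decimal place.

65.3 hours

Initial rate:
Dose = 13.4 mcg/kg/min × 45 kg = 603 mcg/min
603 mcg/min × 60 min/hr = 36180 mcg/hr
Concentration = 590 mg ÷ 189 mL = 3.121693 mg/mL = 3121.693 mcg/mL
Rate = 36180 mcg/hr ÷ 3121.693 mcg/mL = 11.58986 mL/hr
Volume infused so far = 11.58986 mL/hr × 1.2 hr = 13.90784 mL
Volume remaining = 189 − 13.90784 = 175.0922 mL
New rate:
Dose = 3.1 mcg/kg/min × 45 kg = 139.5 mcg/min
139.5 mcg/min × 60 min/hr = 8370 mcg/hr
Rate = 8370 mcg/hr ÷ 3121.693 mcg/mL = 2.681237 mL/hr
Time remaining = 175.0922 mL ÷ 2.681237 mL/hr = 65.30275 hr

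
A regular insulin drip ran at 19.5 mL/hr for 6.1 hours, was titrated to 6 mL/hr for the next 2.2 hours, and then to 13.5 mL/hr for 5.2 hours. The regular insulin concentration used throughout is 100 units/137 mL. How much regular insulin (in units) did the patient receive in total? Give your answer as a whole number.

Concentration = 100 units ÷ 137 mL = 0.729927 units/mL
Stage 1: 19.5 mL/hr × 6.1 hr = 118.95 mL → 118.95 mL × 0.729927 units/mL = 86.82482 units
Stage 2: 6 mL/hr × 2.2 hr = 13.2 mL → 13.2 mL × 0.729927 units/mL = 9.635036 units
Stage 3: 13.5 mL/hr × 5.2 hr = 70.2 mL → 70.2 mL × 0.729927 units/mL = 51.24088 units
Total = 86.82482 + 9.635036 + 51.24088 = 147.7007 units

148 units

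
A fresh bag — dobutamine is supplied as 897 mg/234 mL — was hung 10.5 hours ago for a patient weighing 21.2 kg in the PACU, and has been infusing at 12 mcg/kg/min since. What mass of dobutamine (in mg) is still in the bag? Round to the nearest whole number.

Dose = 12 mcg/kg/min × 21.2 kg = 254.4 mcg/min
254.4 mcg/min × 60 min/hr = 15264 mcg/hr
Concentration = 897 mg ÷ 234 mL = 3.833333 mg/mL = 3833.333 mcg/mL
Rate = 15264 mcg/hr ÷ 3833.333 mcg/mL = 3.981913 mL/hr
Volume infused = 3.981913 mL/hr × 10.5 hr = 41.81009 mL
Volume remaining = 234 − 41.81009 = 192.1899 mL
Drug remaining = 192.1899 mL × 3833.333 mcg/mL = 736728 mcg = 736.728 mg

737 mg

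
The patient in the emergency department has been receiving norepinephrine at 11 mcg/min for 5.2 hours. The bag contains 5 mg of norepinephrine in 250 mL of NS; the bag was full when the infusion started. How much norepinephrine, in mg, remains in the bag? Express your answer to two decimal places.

11 mcg/min × 60 min/hr = 660 mcg/hr
Concentration = 5 mg ÷ 250 mL = 0.02 mg/mL = 20 mcg/mL
Rate = 660 mcg/hr ÷ 20 mcg/mL = 33 mL/hr
Volume infused = 33 mL/hr × 5.2 hr = 171.6 mL
Volume remaining = 250 − 171.6 = 78.4 mL
Drug remaining = 78.4 mL × 20 mcg/mL = 1568 mcg = 1.568 mg

1.57 mg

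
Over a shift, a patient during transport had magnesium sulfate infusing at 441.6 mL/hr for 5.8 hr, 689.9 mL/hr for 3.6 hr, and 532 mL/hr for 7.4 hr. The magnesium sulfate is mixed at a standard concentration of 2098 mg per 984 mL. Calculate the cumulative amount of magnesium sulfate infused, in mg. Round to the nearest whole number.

19150 mg

Concentration = 2098 mg ÷ 984 mL = 2.132114 mg/mL
Stage 1: 441.6 mL/hr × 5.8 hr = 2561.28 mL → 2561.28 mL × 2.132114 mg/mL = 5460.94 mg
Stage 2: 689.9 mL/hr × 3.6 hr = 2483.64 mL → 2483.64 mL × 2.132114 mg/mL = 5295.403 mg
Stage 3: 532 mL/hr × 7.4 hr = 3936.8 mL → 3936.8 mL × 2.132114 mg/mL = 8393.706 mg
Total = 5460.94 + 5295.403 + 8393.706 = 19150.05 mg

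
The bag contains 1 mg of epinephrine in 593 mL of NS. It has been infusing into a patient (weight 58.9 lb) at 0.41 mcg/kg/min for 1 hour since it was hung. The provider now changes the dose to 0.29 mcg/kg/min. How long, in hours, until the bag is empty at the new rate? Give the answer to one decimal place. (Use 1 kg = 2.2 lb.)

0.7 hours

Initial rate:
Weight = 58.9 lb ÷ 2.2 lb/kg = 26.77273 kg
Dose = 0.41 mcg/kg/min × 26.77273 kg = 10.97682 mcg/min
10.97682 mcg/min × 60 min/hr = 658.6091 mcg/hr
Concentration = 1 mg ÷ 593 mL = 0.001686341 mg/mL = 1.686341 mcg/mL
Rate = 658.6091 mcg/hr ÷ 1.686341 mcg/mL = 390.5552 mL/hr
Volume infused so far = 390.5552 mL/hr × 1 hr = 390.5552 mL
Volume remaining = 593 − 390.5552 = 202.4448 mL
New rate:
Dose = 0.29 mcg/kg/min × 26.77273 kg = 7.764091 mcg/min
7.764091 mcg/min × 60 min/hr = 465.8455 mcg/hr
Rate = 465.8455 mcg/hr ÷ 1.686341 mcg/mL = 276.2464 mL/hr
Time remaining = 202.4448 mL ÷ 276.2464 mL/hr = 0.7328416 hr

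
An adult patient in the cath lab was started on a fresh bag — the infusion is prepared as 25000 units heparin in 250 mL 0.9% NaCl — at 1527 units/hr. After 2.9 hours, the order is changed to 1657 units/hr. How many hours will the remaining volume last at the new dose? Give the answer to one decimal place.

12.4 hours

Initial rate:
Concentration = 25000 units ÷ 250 mL = 100 units/mL
Rate = 1527 units/hr ÷ 100 units/mL = 15.27 mL/hr
Volume infused so far = 15.27 mL/hr × 2.9 hr = 44.283 mL
Volume remaining = 250 − 44.283 = 205.717 mL
New rate:
Rate = 1657 units/hr ÷ 100 units/mL = 16.57 mL/hr
Time remaining = 205.717 mL ÷ 16.57 mL/hr = 12.41503 hr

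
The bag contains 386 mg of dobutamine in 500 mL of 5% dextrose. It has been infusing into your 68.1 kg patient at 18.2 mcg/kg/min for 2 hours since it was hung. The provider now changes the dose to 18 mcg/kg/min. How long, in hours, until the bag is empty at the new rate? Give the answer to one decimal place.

Initial rate:
Dose = 18.2 mcg/kg/min × 68.1 kg = 1239.42 mcg/min
1239.42 mcg/min × 60 min/hr = 74365.2 mcg/hr
Concentration = 386 mg ÷ 500 mL = 0.772 mg/mL = 772 mcg/mL
Rate = 74365.2 mcg/hr ÷ 772 mcg/mL = 96.32798 mL/hr
Volume infused so far = 96.32798 mL/hr × 2 hr = 192.656 mL
Volume remaining = 500 − 192.656 = 307.344 mL
New rate:
Dose = 18 mcg/kg/min × 68.1 kg = 1225.8 mcg/min
1225.8 mcg/min × 60 min/hr = 73548 mcg/hr
Rate = 73548 mcg/hr ÷ 772 mcg/mL = 95.26943 mL/hr
Time remaining = 307.344 mL ÷ 95.26943 mL/hr = 3.226051 hr

3.2 hours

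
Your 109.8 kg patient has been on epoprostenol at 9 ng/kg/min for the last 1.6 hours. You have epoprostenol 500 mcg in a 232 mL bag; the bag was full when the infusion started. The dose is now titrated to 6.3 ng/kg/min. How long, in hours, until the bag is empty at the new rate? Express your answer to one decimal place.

Initial rate:
Dose = 9 ng/kg/min × 109.8 kg = 988.2 ng/min
988.2 ng/min × 60 min/hr = 59292 ng/hr
Concentration = 500 mcg ÷ 232 mL = 2.155172 mcg/mL = 2155.172 ng/mL
Rate = 59292 ng/hr ÷ 2155.172 ng/mL = 27.51149 mL/hr
Volume infused so far = 27.51149 mL/hr × 1.6 hr = 44.01838 mL
Volume remaining = 232 − 44.01838 = 187.9816 mL
New rate:
Dose = 6.3 ng/kg/min × 109.8 kg = 691.74 ng/min
691.74 ng/min × 60 min/hr = 41504.4 ng/hr
Rate = 41504.4 ng/hr ÷ 2155.172 ng/mL = 19.25804 mL/hr
Time remaining = 187.9816 mL ÷ 19.25804 mL/hr = 9.761201 hr

9.8 hours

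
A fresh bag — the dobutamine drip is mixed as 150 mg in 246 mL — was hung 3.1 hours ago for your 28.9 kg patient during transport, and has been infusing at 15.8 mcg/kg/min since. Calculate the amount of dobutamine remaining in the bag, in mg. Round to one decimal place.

Dose = 15.8 mcg/kg/min × 28.9 kg = 456.62 mcg/min
456.62 mcg/min × 60 min/hr = 27397.2 mcg/hr
Concentration = 150 mg ÷ 246 mL = 0.6097561 mg/mL = 609.7561 mcg/mL
Rate = 27397.2 mcg/hr ÷ 609.7561 mcg/mL = 44.93141 mL/hr
Volume infused = 44.93141 mL/hr × 3.1 hr = 139.2874 mL
Volume remaining = 246 − 139.2874 = 106.7126 mL
Drug remaining = 106.7126 mL × 609.7561 mcg/mL = 65068.68 mcg = 65.06868 mg

65.1 mg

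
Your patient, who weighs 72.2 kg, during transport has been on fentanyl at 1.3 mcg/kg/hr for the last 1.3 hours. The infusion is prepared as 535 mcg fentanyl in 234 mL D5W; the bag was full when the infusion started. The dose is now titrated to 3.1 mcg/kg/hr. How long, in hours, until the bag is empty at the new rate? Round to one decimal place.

Initial rate:
Dose = 1.3 mcg/kg/hr × 72.2 kg = 93.86 mcg/hr
Concentration = 535 mcg ÷ 234 mL = 2.286325 mcg/mL
Rate = 93.86 mcg/hr ÷ 2.286325 mcg/mL = 41.05279 mL/hr
Volume infused so far = 41.05279 mL/hr × 1.3 hr = 53.36862 mL
Volume remaining = 234 − 53.36862 = 180.6314 mL
New rate:
Dose = 3.1 mcg/kg/hr × 72.2 kg = 223.82 mcg/hr
Rate = 223.82 mcg/hr ÷ 2.286325 mcg/mL = 97.8951 mL/hr
Time remaining = 180.6314 mL ÷ 97.8951 mL/hr = 1.845152 hr

1.8 hours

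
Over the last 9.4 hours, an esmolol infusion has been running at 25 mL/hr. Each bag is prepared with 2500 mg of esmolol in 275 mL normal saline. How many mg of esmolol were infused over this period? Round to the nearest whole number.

Concentration = 2500 mg ÷ 275 mL = 9.090909 mg/mL = 9090.909 mcg/mL
Drug rate = 25 mL/hr × 9090.909 mcg/mL = 227272.7 mcg/hr
Total = 227272.7 mcg/hr × 9.4 hr = 2136364 mcg = 2136.364 mg

2136 mg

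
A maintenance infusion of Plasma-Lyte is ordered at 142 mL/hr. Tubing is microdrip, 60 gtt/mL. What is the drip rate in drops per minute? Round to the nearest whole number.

142 mL/hr ÷ 60 min/hr = 2.366667 mL/min
2.366667 mL/min × 60 gtt/mL = 142 gtt/min

142 gtt/min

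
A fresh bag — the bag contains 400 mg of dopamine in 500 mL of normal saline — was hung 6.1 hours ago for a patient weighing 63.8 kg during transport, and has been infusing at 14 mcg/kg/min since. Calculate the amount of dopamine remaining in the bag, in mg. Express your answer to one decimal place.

Dose = 14 mcg/kg/min × 63.8 kg = 893.2 mcg/min
893.2 mcg/min × 60 min/hr = 53592 mcg/hr
Concentration = 400 mg ÷ 500 mL = 0.8 mg/mL = 800 mcg/mL
Rate = 53592 mcg/hr ÷ 800 mcg/mL = 66.99 mL/hr
Volume infused = 66.99 mL/hr × 6.1 hr = 408.639 mL
Volume remaining = 500 − 408.639 = 91.361 mL
Drug remaining = 91.361 mL × 800 mcg/mL = 73088.8 mcg = 73.0888 mg

73.1 mg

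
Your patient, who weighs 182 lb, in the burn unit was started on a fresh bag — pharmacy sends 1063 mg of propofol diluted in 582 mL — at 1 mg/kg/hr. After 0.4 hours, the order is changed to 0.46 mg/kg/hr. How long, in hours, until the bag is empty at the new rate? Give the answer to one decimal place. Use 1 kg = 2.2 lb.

27.1 hours

Initial rate:
Weight = 182 lb ÷ 2.2 lb/kg = 82.72727 kg
Dose = 1 mg/kg/hr × 82.72727 kg = 82.72727 mg/hr
Concentration = 1063 mg ÷ 582 mL = 1.82646 mg/mL
Rate = 82.72727 mg/hr ÷ 1.82646 mg/mL = 45.29377 mL/hr
Volume infused so far = 45.29377 mL/hr × 0.4 hr = 18.11751 mL
Volume remaining = 582 − 18.11751 = 563.8825 mL
New rate:
Dose = 0.46 mg/kg/hr × 82.72727 kg = 38.05455 mg/hr
Rate = 38.05455 mg/hr ÷ 1.82646 mg/mL = 20.83513 mL/hr
Time remaining = 563.8825 mL ÷ 20.83513 mL/hr = 27.06402 hr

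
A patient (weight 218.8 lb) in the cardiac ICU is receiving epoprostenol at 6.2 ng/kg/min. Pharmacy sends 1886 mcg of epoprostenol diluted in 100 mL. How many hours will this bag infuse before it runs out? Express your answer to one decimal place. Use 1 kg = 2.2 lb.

Weight = 218.8 lb ÷ 2.2 lb/kg = 99.45455 kg
Dose = 6.2 ng/kg/min × 99.45455 kg = 616.6182 ng/min
616.6182 ng/min × 60 min/hr = 36997.09 ng/hr
Concentration = 1886 mcg ÷ 100 mL = 18.86 mcg/mL = 18860 ng/mL
Rate = 36997.09 ng/hr ÷ 18860 ng/mL = 1.96167 mL/hr
Duration = 100 mL ÷ 1.96167 mL/hr = 50.97698 hr

51.0 hours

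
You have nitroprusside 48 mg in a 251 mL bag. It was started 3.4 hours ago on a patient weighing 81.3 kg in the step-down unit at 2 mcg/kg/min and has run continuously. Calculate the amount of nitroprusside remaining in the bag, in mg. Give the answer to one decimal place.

14.8 mg

Dose = 2 mcg/kg/min × 81.3 kg = 162.6 mcg/min
162.6 mcg/min × 60 min/hr = 9756 mcg/hr
Concentration = 48 mg ÷ 251 mL = 0.1912351 mg/mL = 191.2351 mcg/mL
Rate = 9756 mcg/hr ÷ 191.2351 mcg/mL = 51.01575 mL/hr
Volume infused = 51.01575 mL/hr × 3.4 hr = 173.4535 mL
Volume remaining = 251 − 173.4535 = 77.54645 mL
Drug remaining = 77.54645 mL × 191.2351 mcg/mL = 14829.6 mcg = 14.8296 mg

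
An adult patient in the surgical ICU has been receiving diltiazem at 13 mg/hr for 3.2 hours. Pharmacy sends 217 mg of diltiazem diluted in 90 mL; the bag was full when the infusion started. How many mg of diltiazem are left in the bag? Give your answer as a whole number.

175 mg

Concentration = 217 mg ÷ 90 mL = 2.411111 mg/mL
Rate = 13 mg/hr ÷ 2.411111 mg/mL = 5.391705 mL/hr
Volume infused = 5.391705 mL/hr × 3.2 hr = 17.25346 mL
Volume remaining = 90 − 17.25346 = 72.74654 mL
Drug remaining = 72.74654 mL × 2.411111 mg/mL = 175.4 mg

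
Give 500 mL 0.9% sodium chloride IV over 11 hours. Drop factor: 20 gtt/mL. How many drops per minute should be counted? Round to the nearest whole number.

15 gtt/min

500 mL ÷ (11 hr × 60 = 660 min) = 0.7575758 mL/min
0.7575758 mL/min × 20 gtt/mL = 15.15152 gtt/min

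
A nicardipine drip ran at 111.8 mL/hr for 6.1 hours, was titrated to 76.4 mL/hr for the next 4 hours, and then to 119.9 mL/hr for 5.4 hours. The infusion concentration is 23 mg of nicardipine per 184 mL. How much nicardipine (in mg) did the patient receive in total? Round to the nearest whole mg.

204 mg

Concentration = 23 mg ÷ 184 mL = 0.125 mg/mL
Stage 1: 111.8 mL/hr × 6.1 hr = 681.98 mL → 681.98 mL × 0.125 mg/mL = 85.2475 mg
Stage 2: 76.4 mL/hr × 4 hr = 305.6 mL → 305.6 mL × 0.125 mg/mL = 38.2 mg
Stage 3: 119.9 mL/hr × 5.4 hr = 647.46 mL → 647.46 mL × 0.125 mg/mL = 80.9325 mg
Total = 85.2475 + 38.2 + 80.9325 = 204.38 mg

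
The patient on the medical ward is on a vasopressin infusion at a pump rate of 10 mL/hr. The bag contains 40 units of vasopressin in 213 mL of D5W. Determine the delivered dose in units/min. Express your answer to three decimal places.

0.031 units/min

Concentration = 40 units ÷ 213 mL = 0.1877934 units/mL
Drug rate = 10 mL/hr × 0.1877934 units/mL = 1.877934 units/hr
1.877934 units/hr ÷ 60 min/hr = 0.0312989 units/min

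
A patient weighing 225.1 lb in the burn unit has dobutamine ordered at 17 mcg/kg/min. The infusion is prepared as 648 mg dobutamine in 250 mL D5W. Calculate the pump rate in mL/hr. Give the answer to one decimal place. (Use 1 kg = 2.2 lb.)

Weight = 225.1 lb ÷ 2.2 lb/kg = 102.3182 kg
Dose = 17 mcg/kg/min × 102.3182 kg = 1739.409 mcg/min
1739.409 mcg/min × 60 min/hr = 104364.5 mcg/hr
Concentration = 648 mg ÷ 250 mL = 2.592 mg/mL = 2592 mcg/mL
Rate = 104364.5 mcg/hr ÷ 2592 mcg/mL = 40.2641 mL/hr

40.3 mL/hr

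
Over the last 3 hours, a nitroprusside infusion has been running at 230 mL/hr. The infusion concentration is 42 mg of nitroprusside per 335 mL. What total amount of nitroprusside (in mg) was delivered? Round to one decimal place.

86.5 mg

Concentration = 42 mg ÷ 335 mL = 0.1253731 mg/mL = 125.3731 mcg/mL
Drug rate = 230 mL/hr × 125.3731 mcg/mL = 28835.82 mcg/hr
Total = 28835.82 mcg/hr × 3 hr = 86507.46 mcg = 86.50746 mg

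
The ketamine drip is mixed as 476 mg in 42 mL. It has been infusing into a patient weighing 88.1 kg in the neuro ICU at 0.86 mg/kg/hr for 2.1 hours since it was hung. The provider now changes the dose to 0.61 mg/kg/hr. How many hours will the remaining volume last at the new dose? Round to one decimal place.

5.9 hours

Initial rate:
Dose = 0.86 mg/kg/hr × 88.1 kg = 75.766 mg/hr
Concentration = 476 mg ÷ 42 mL = 11.33333 mg/mL
Rate = 75.766 mg/hr ÷ 11.33333 mg/mL = 6.685235 mL/hr
Volume infused so far = 6.685235 mL/hr × 2.1 hr = 14.03899 mL
Volume remaining = 42 − 14.03899 = 27.96101 mL
New rate:
Dose = 0.61 mg/kg/hr × 88.1 kg = 53.741 mg/hr
Rate = 53.741 mg/hr ÷ 11.33333 mg/mL = 4.741853 mL/hr
Time remaining = 27.96101 mL ÷ 4.741853 mL/hr = 5.896641 hr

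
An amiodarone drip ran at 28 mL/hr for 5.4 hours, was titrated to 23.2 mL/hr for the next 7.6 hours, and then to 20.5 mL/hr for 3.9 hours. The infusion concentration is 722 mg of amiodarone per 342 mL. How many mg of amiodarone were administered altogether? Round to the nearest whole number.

860 mg

Concentration = 722 mg ÷ 342 mL = 2.111111 mg/mL
Stage 1: 28 mL/hr × 5.4 hr = 151.2 mL → 151.2 mL × 2.111111 mg/mL = 319.2 mg
Stage 2: 23.2 mL/hr × 7.6 hr = 176.32 mL → 176.32 mL × 2.111111 mg/mL = 372.2311 mg
Stage 3: 20.5 mL/hr × 3.9 hr = 79.95 mL → 79.95 mL × 2.111111 mg/mL = 168.7833 mg
Total = 319.2 + 372.2311 + 168.7833 = 860.2144 mg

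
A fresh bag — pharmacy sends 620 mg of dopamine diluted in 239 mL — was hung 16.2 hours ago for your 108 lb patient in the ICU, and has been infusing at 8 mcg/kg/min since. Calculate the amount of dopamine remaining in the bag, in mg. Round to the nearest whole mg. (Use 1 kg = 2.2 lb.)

Weight = 108 lb ÷ 2.2 lb/kg = 49.09091 kg
Dose = 8 mcg/kg/min × 49.09091 kg = 392.7273 mcg/min
392.7273 mcg/min × 60 min/hr = 23563.64 mcg/hr
Concentration = 620 mg ÷ 239 mL = 2.594142 mg/mL = 2594.142 mcg/mL
Rate = 23563.64 mcg/hr ÷ 2594.142 mcg/mL = 9.083402 mL/hr
Volume infused = 9.083402 mL/hr × 16.2 hr = 147.1511 mL
Volume remaining = 239 − 147.1511 = 91.84889 mL
Drug remaining = 91.84889 mL × 2594.142 mcg/mL = 238269.1 mcg = 238.2691 mg

238 mg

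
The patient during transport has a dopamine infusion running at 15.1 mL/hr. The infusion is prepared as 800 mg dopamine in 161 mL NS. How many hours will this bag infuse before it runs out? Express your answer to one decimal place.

Duration = 161 mL ÷ 15.1 mL/hr = 10.66225 hr

10.7 hours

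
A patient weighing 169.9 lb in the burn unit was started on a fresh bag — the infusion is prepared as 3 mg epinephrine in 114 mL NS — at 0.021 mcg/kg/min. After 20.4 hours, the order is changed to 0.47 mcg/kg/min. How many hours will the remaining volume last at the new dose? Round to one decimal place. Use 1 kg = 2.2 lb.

Initial rate:
Weight = 169.9 lb ÷ 2.2 lb/kg = 77.22727 kg
Dose = 0.021 mcg/kg/min × 77.22727 kg = 1.621773 mcg/min
1.621773 mcg/min × 60 min/hr = 97.30636 mcg/hr
Concentration = 3 mg ÷ 114 mL = 0.02631579 mg/mL = 26.31579 mcg/mL
Rate = 97.30636 mcg/hr ÷ 26.31579 mcg/mL = 3.697642 mL/hr
Volume infused so far = 3.697642 mL/hr × 20.4 hr = 75.43189 mL
Volume remaining = 114 − 75.43189 = 38.56811 mL
New rate:
Dose = 0.47 mcg/kg/min × 77.22727 kg = 36.29682 mcg/min
36.29682 mcg/min × 60 min/hr = 2177.809 mcg/hr
Rate = 2177.809 mcg/hr ÷ 26.31579 mcg/mL = 82.75675 mL/hr
Time remaining = 38.56811 mL ÷ 82.75675 mL/hr = 0.4660419 hr

0.5 hours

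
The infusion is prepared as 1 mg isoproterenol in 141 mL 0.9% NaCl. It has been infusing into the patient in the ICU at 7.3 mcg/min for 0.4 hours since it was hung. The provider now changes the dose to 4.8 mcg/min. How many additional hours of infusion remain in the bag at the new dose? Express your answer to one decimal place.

Initial rate:
7.3 mcg/min × 60 min/hr = 438 mcg/hr
Concentration = 1 mg ÷ 141 mL = 0.007092199 mg/mL = 7.092199 mcg/mL
Rate = 438 mcg/hr ÷ 7.092199 mcg/mL = 61.758 mL/hr
Volume infused so far = 61.758 mL/hr × 0.4 hr = 24.7032 mL
Volume remaining = 141 − 24.7032 = 116.2968 mL
New rate:
4.8 mcg/min × 60 min/hr = 288 mcg/hr
Rate = 288 mcg/hr ÷ 7.092199 mcg/mL = 40.608 mL/hr
Time remaining = 116.2968 mL ÷ 40.608 mL/hr = 2.863889 hr

2.9 hours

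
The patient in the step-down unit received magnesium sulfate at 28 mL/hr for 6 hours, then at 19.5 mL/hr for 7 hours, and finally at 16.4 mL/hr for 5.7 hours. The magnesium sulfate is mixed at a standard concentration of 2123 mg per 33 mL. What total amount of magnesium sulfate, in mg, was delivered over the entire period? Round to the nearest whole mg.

Concentration = 2123 mg ÷ 33 mL = 64.33333 mg/mL
Stage 1: 28 mL/hr × 6 hr = 168 mL → 168 mL × 64.33333 mg/mL = 10808 mg
Stage 2: 19.5 mL/hr × 7 hr = 136.5 mL → 136.5 mL × 64.33333 mg/mL = 8781.5 mg
Stage 3: 16.4 mL/hr × 5.7 hr = 93.48 mL → 93.48 mL × 64.33333 mg/mL = 6013.88 mg
Total = 10808 + 8781.5 + 6013.88 = 25603.38 mg

25603 mg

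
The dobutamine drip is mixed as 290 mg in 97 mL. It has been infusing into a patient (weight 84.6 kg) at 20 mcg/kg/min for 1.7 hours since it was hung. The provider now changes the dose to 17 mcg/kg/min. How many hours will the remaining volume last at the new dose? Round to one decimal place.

Initial rate:
Dose = 20 mcg/kg/min × 84.6 kg = 1692 mcg/min
1692 mcg/min × 60 min/hr = 101520 mcg/hr
Concentration = 290 mg ÷ 97 mL = 2.989691 mg/mL = 2989.691 mcg/mL
Rate = 101520 mcg/hr ÷ 2989.691 mcg/mL = 33.95669 mL/hr
Volume infused so far = 33.95669 mL/hr × 1.7 hr = 57.72637 mL
Volume remaining = 97 − 57.72637 = 39.27363 mL
New rate:
Dose = 17 mcg/kg/min × 84.6 kg = 1438.2 mcg/min
1438.2 mcg/min × 60 min/hr = 86292 mcg/hr
Rate = 86292 mcg/hr ÷ 2989.691 mcg/mL = 28.86319 mL/hr
Time remaining = 39.27363 mL ÷ 28.86319 mL/hr = 1.360682 hr

1.4 hours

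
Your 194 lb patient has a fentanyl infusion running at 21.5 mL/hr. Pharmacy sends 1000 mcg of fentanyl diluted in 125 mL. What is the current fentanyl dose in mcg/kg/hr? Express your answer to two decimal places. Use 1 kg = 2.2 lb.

Weight = 194 lb ÷ 2.2 lb/kg = 88.18182 kg
Concentration = 1000 mcg ÷ 125 mL = 8 mcg/mL
Drug rate = 21.5 mL/hr × 8 mcg/mL = 172 mcg/hr
172 mcg/hr ÷ 88.18182 kg = 1.950515 mcg/kg/hr

1.95 mcg/kg/hr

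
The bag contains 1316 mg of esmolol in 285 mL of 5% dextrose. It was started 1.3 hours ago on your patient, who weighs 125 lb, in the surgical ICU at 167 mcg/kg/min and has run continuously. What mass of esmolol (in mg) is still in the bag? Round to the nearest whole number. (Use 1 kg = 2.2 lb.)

576 mg

Weight = 125 lb ÷ 2.2 lb/kg = 56.81818 kg
Dose = 167 mcg/kg/min × 56.81818 kg = 9488.636 mcg/min
9488.636 mcg/min × 60 min/hr = 569318.2 mcg/hr
Concentration = 1316 mg ÷ 285 mL = 4.617544 mg/mL = 4617.544 mcg/mL
Rate = 569318.2 mcg/hr ÷ 4617.544 mcg/mL = 123.2946 mL/hr
Volume infused = 123.2946 mL/hr × 1.3 hr = 160.283 mL
Volume remaining = 285 − 160.283 = 124.717 mL
Drug remaining = 124.717 mL × 4617.544 mcg/mL = 575886.4 mcg = 575.8864 mg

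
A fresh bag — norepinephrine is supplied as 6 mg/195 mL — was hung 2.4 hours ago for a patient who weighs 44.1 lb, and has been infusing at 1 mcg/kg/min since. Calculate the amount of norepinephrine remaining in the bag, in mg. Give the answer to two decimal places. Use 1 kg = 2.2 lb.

3.11 mg

Weight = 44.1 lb ÷ 2.2 lb/kg = 20.04545 kg
Dose = 1 mcg/kg/min × 20.04545 kg = 20.04545 mcg/min
20.04545 mcg/min × 60 min/hr = 1202.727 mcg/hr
Concentration = 6 mg ÷ 195 mL = 0.03076923 mg/mL = 30.76923 mcg/mL
Rate = 1202.727 mcg/hr ÷ 30.76923 mcg/mL = 39.08864 mL/hr
Volume infused = 39.08864 mL/hr × 2.4 hr = 93.81273 mL
Volume remaining = 195 − 93.81273 = 101.1873 mL
Drug remaining = 101.1873 mL × 30.76923 mcg/mL = 3113.455 mcg = 3.113455 mg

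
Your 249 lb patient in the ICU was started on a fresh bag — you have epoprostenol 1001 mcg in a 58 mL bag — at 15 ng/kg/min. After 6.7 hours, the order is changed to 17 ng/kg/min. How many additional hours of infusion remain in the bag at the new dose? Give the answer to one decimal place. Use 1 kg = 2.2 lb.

Initial rate:
Weight = 249 lb ÷ 2.2 lb/kg = 113.1818 kg
Dose = 15 ng/kg/min × 113.1818 kg = 1697.727 ng/min
1697.727 ng/min × 60 min/hr = 101863.6 ng/hr
Concentration = 1001 mcg ÷ 58 mL = 17.25862 mcg/mL = 17258.62 ng/mL
Rate = 101863.6 ng/hr ÷ 17258.62 ng/mL = 5.902189 mL/hr
Volume infused so far = 5.902189 mL/hr × 6.7 hr = 39.54466 mL
Volume remaining = 58 − 39.54466 = 18.45534 mL
New rate:
Dose = 17 ng/kg/min × 113.1818 kg = 1924.091 ng/min
1924.091 ng/min × 60 min/hr = 115445.5 ng/hr
Rate = 115445.5 ng/hr ÷ 17258.62 ng/mL = 6.689147 mL/hr
Time remaining = 18.45534 mL ÷ 6.689147 mL/hr = 2.758997 hr

2.8 hours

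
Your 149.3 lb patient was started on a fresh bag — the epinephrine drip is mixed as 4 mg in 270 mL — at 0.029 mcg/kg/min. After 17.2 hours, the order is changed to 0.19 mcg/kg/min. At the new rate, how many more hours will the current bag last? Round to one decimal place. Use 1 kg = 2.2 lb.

Initial rate:
Weight = 149.3 lb ÷ 2.2 lb/kg = 67.86364 kg
Dose = 0.029 mcg/kg/min × 67.86364 kg = 1.968045 mcg/min
1.968045 mcg/min × 60 min/hr = 118.0827 mcg/hr
Concentration = 4 mg ÷ 270 mL = 0.01481481 mg/mL = 14.81481 mcg/mL
Rate = 118.0827 mcg/hr ÷ 14.81481 mcg/mL = 7.970584 mL/hr
Volume infused so far = 7.970584 mL/hr × 17.2 hr = 137.094 mL
Volume remaining = 270 − 137.094 = 132.906 mL
New rate:
Dose = 0.19 mcg/kg/min × 67.86364 kg = 12.89409 mcg/min
12.89409 mcg/min × 60 min/hr = 773.6455 mcg/hr
Rate = 773.6455 mcg/hr ÷ 14.81481 mcg/mL = 52.22107 mL/hr
Time remaining = 132.906 mL ÷ 52.22107 mL/hr = 2.545064 hr

2.5 hours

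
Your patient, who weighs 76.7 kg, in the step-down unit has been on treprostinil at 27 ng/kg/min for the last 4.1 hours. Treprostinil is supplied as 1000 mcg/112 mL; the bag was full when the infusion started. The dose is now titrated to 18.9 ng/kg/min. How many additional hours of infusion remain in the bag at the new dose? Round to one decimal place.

Initial rate:
Dose = 27 ng/kg/min × 76.7 kg = 2070.9 ng/min
2070.9 ng/min × 60 min/hr = 124254 ng/hr
Concentration = 1000 mcg ÷ 112 mL = 8.928571 mcg/mL = 8928.571 ng/mL
Rate = 124254 ng/hr ÷ 8928.571 ng/mL = 13.91645 mL/hr
Volume infused so far = 13.91645 mL/hr × 4.1 hr = 57.05744 mL
Volume remaining = 112 − 57.05744 = 54.94256 mL
New rate:
Dose = 18.9 ng/kg/min × 76.7 kg = 1449.63 ng/min
1449.63 ng/min × 60 min/hr = 86977.8 ng/hr
Rate = 86977.8 ng/hr ÷ 8928.571 ng/mL = 9.741514 mL/hr
Time remaining = 54.94256 mL ÷ 9.741514 mL/hr = 5.640044 hr

5.6 hours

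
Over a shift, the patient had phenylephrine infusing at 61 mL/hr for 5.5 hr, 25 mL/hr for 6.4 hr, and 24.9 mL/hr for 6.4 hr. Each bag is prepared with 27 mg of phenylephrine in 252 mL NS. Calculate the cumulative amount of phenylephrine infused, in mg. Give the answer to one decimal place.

Concentration = 27 mg ÷ 252 mL = 0.1071429 mg/mL
Stage 1: 61 mL/hr × 5.5 hr = 335.5 mL → 335.5 mL × 0.1071429 mg/mL = 35.94643 mg
Stage 2: 25 mL/hr × 6.4 hr = 160 mL → 160 mL × 0.1071429 mg/mL = 17.14286 mg
Stage 3: 24.9 mL/hr × 6.4 hr = 159.36 mL → 159.36 mL × 0.1071429 mg/mL = 17.07429 mg
Total = 35.94643 + 17.14286 + 17.07429 = 70.16357 mg

70.2 mg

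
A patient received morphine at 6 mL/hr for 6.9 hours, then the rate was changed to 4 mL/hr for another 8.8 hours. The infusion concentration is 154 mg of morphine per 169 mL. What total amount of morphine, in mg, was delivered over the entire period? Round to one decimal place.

Concentration = 154 mg ÷ 169 mL = 0.9112426 mg/mL
Stage 1: 6 mL/hr × 6.9 hr = 41.4 mL → 41.4 mL × 0.9112426 mg/mL = 37.72544 mg
Stage 2: 4 mL/hr × 8.8 hr = 35.2 mL → 35.2 mL × 0.9112426 mg/mL = 32.07574 mg
Total = 37.72544 + 32.07574 = 69.80118 mg

69.8 mg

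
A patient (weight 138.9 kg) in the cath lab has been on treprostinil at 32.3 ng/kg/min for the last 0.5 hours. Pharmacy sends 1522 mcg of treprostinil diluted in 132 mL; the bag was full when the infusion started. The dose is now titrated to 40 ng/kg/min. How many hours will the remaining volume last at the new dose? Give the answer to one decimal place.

Initial rate:
Dose = 32.3 ng/kg/min × 138.9 kg = 4486.47 ng/min
4486.47 ng/min × 60 min/hr = 269188.2 ng/hr
Concentration = 1522 mcg ÷ 132 mL = 11.5303 mcg/mL = 11530.3 ng/mL
Rate = 269188.2 ng/hr ÷ 11530.3 ng/mL = 23.34615 mL/hr
Volume infused so far = 23.34615 mL/hr × 0.5 hr = 11.67308 mL
Volume remaining = 132 − 11.67308 = 120.3269 mL
New rate:
Dose = 40 ng/kg/min × 138.9 kg = 5556 ng/min
5556 ng/min × 60 min/hr = 333360 ng/hr
Rate = 333360 ng/hr ÷ 11530.3 ng/mL = 28.91164 mL/hr
Time remaining = 120.3269 mL ÷ 28.91164 mL/hr = 4.161885 hr

4.2 hours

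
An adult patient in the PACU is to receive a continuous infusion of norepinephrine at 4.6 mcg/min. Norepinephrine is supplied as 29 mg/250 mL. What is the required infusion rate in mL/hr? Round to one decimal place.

2.4 mL/hr

4.6 mcg/min × 60 min/hr = 276 mcg/hr
Concentration = 29 mg ÷ 250 mL = 0.116 mg/mL = 116 mcg/mL
Rate = 276 mcg/hr ÷ 116 mcg/mL = 2.37931 mL/hr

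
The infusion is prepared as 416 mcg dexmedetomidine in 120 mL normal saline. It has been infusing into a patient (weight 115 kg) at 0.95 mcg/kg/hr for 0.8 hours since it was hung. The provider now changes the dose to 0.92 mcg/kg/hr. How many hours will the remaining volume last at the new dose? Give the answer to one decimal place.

3.1 hours

Initial rate:
Dose = 0.95 mcg/kg/hr × 115 kg = 109.25 mcg/hr
Concentration = 416 mcg ÷ 120 mL = 3.466667 mcg/mL
Rate = 109.25 mcg/hr ÷ 3.466667 mcg/mL = 31.51442 mL/hr
Volume infused so far = 31.51442 mL/hr × 0.8 hr = 25.21154 mL
Volume remaining = 120 − 25.21154 = 94.78846 mL
New rate:
Dose = 0.92 mcg/kg/hr × 115 kg = 105.8 mcg/hr
Rate = 105.8 mcg/hr ÷ 3.466667 mcg/mL = 30.51923 mL/hr
Time remaining = 94.78846 mL ÷ 30.51923 mL/hr = 3.10586 hr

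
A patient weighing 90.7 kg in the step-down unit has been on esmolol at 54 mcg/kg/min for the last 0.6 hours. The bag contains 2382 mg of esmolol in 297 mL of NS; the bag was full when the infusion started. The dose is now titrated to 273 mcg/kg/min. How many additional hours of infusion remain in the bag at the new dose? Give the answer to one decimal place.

Initial rate:
Dose = 54 mcg/kg/min × 90.7 kg = 4897.8 mcg/min
4897.8 mcg/min × 60 min/hr = 293868 mcg/hr
Concentration = 2382 mg ÷ 297 mL = 8.020202 mg/mL = 8020.202 mcg/mL
Rate = 293868 mcg/hr ÷ 8020.202 mcg/mL = 36.64097 mL/hr
Volume infused so far = 36.64097 mL/hr × 0.6 hr = 21.98458 mL
Volume remaining = 297 − 21.98458 = 275.0154 mL
New rate:
Dose = 273 mcg/kg/min × 90.7 kg = 24761.1 mcg/min
24761.1 mcg/min × 60 min/hr = 1485666 mcg/hr
Rate = 1485666 mcg/hr ÷ 8020.202 mcg/mL = 185.2405 mL/hr
Time remaining = 275.0154 mL ÷ 185.2405 mL/hr = 1.48464 hr

1.5 hours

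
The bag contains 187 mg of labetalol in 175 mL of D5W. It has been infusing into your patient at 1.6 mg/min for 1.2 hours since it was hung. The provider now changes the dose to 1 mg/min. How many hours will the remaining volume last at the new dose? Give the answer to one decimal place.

Initial rate:
1.6 mg/min × 60 min/hr = 96 mg/hr
Concentration = 187 mg ÷ 175 mL = 1.068571 mg/mL
Rate = 96 mg/hr ÷ 1.068571 mg/mL = 89.83957 mL/hr
Volume infused so far = 89.83957 mL/hr × 1.2 hr = 107.8075 mL
Volume remaining = 175 − 107.8075 = 67.19251 mL
New rate:
1 mg/min × 60 min/hr = 60 mg/hr
Rate = 60 mg/hr ÷ 1.068571 mg/mL = 56.14973 mL/hr
Time remaining = 67.19251 mL ÷ 56.14973 mL/hr = 1.196667 hr

1.2 hours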